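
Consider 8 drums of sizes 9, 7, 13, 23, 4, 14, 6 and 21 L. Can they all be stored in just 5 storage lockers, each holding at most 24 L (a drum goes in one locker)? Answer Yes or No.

A valid assignment using 5 storage lockers:
  locker 1: 23 = 23
  locker 2: 21 = 21
  locker 3: 14 + 9 = 23
  locker 4: 13 + 7 + 4 = 24
  locker 5: 6 = 6
Every load is within 24 L, so 5 storage lockers suffice.

Yes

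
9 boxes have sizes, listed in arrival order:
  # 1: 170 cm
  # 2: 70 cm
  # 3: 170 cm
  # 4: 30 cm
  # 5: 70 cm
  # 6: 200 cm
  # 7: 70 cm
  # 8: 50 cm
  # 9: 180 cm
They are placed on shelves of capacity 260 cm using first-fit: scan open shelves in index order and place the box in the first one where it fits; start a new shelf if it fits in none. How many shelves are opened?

5

  170 → shelf 1 (new)  [load 170/260]
  70 → shelf 1  [load 240/260]
  170 → shelf 2 (new)  [load 170/260]
  30 → shelf 2  [load 200/260]
  70 → shelf 3 (new)  [load 70/260]
  200 → shelf 4 (new)  [load 200/260]
  70 → shelf 3  [load 140/260]
  50 → shelf 2  [load 250/260]
  180 → shelf 5 (new)  [load 180/260]
5 shelves opened.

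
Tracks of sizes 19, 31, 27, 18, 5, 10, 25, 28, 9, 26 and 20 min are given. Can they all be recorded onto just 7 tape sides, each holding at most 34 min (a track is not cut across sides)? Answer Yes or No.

No

Total = 218 min; ⌈218/34⌉ = 7.
8 tracks each exceed half the capacity and cannot share a side, forcing at least 8 tape sides.
At least 8 tape sides are required, but only 7 are allowed.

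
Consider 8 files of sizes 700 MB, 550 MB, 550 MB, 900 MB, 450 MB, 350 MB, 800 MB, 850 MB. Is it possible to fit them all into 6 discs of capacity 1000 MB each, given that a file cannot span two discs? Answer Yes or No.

A valid assignment using 6 discs:
  disc 1: 900 = 900
  disc 2: 850 = 850
  disc 3: 800 = 800
  disc 4: 700 = 700
  disc 5: 550 + 450 = 1000
  disc 6: 550 + 350 = 900
Every load is within 1000 MB, so 6 discs suffice.

Yes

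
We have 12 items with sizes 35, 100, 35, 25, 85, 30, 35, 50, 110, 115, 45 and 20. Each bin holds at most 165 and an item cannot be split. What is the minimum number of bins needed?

Total = 115 + 110 + 100 + 85 + 50 + 45 + 35 + 35 + 35 + 30 + 25 + 20 = 685.
Lower bound: ⌈685/165⌉ = 5 bins.
A packing using 5 bins:
  bin 1: 115 + 50 = 165
  bin 2: 110 + 45 = 155
  bin 3: 100 + 35 + 30 = 165
  bin 4: 85 + 35 + 35 = 155
  bin 5: 25 + 20 = 45
This matches the lower bound, so 5 is optimal.

5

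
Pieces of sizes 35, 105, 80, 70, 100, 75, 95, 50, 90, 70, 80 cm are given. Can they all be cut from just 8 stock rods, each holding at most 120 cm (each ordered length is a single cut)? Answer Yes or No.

No

Total = 850 cm; ⌈850/120⌉ = 8.
9 pieces each exceed half the capacity and cannot share a stock rod, forcing at least 9 stock rods.
At least 9 stock rods are required, but only 8 are allowed.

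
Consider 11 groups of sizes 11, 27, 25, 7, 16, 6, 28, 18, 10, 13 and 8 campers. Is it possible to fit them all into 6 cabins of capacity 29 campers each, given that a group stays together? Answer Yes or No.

Total = 169 campers; ⌈169/29⌉ = 6.
The bound of 6 does not rule out 6, but exhaustive search shows no assignment into 6 cabins of capacity 29 campers exists — the minimum is 7.

No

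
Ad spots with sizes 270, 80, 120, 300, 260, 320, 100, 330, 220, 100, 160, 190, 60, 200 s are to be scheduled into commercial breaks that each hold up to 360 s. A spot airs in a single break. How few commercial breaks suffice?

Total = 330 + 320 + 300 + 270 + 260 + 220 + 200 + 190 + 160 + 120 + 100 + 100 + 80 + 60 = 2710 s.
Lower bound: ⌈2710/360⌉ = 8 commercial breaks.
A packing using 8 commercial breaks:
  break 1: 330 = 330
  break 2: 320 = 320
  break 3: 300 + 60 = 360
  break 4: 270 + 80 = 350
  break 5: 260 + 100 = 360
  break 6: 220 + 120 = 340
  break 7: 200 + 160 = 360
  break 8: 190 + 100 = 290
This matches the lower bound, so 8 is optimal.

8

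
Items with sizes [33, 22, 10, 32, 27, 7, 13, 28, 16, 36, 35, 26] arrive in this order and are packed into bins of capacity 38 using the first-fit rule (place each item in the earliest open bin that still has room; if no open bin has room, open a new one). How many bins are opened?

9

  33 → bin 1 (new)  [load 33/38]
  22 → bin 2 (new)  [load 22/38]
  10 → bin 2  [load 32/38]
  32 → bin 3 (new)  [load 32/38]
  27 → bin 4 (new)  [load 27/38]
  7 → bin 4  [load 34/38]
  13 → bin 5 (new)  [load 13/38]
  28 → bin 6 (new)  [load 28/38]
  16 → bin 5  [load 29/38]
  36 → bin 7 (new)  [load 36/38]
  35 → bin 8 (new)  [load 35/38]
  26 → bin 9 (new)  [load 26/38]
9 bins opened.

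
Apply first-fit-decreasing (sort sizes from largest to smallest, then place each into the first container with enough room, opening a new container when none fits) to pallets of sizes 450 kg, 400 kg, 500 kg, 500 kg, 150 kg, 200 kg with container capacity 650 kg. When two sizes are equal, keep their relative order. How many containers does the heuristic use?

4

Sorted descending: 500, 500, 450, 400, 200, 150.
  500 → container 1 (new)  [load 500/650]
  500 → container 2 (new)  [load 500/650]
  450 → container 3 (new)  [load 450/650]
  400 → container 4 (new)  [load 400/650]
  200 → container 3  [load 650/650]
  150 → container 1  [load 650/650]
4 containers opened.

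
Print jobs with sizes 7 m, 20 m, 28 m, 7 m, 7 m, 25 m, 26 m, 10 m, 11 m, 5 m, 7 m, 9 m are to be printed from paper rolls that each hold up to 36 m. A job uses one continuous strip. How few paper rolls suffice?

Total = 28 + 26 + 25 + 20 + 11 + 10 + 9 + 7 + 7 + 7 + 7 + 5 = 162 m.
Lower bound: ⌈162/36⌉ = 5 paper rolls.
A packing using 5 paper rolls:
  roll 1: 28 + 7 = 35
  roll 2: 26 + 10 = 36
  roll 3: 25 + 11 = 36
  roll 4: 20 + 9 + 7 = 36
  roll 5: 7 + 7 + 5 = 19
This matches the lower bound, so 5 is optimal.

5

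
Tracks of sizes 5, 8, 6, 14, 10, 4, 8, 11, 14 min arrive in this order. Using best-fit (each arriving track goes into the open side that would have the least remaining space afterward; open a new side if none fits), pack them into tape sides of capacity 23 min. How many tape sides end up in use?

  5 → side 1 (new)  [load 5/23]
  8 → side 1  [load 13/23]
  6 → side 1  [load 19/23]
  14 → side 2 (new)  [load 14/23]
  10 → side 3 (new)  [load 10/23]
  4 → side 1  [load 23/23]
  8 → side 2  [load 22/23]
  11 → side 3  [load 21/23]
  14 → side 4 (new)  [load 14/23]
4 tape sides opened.

4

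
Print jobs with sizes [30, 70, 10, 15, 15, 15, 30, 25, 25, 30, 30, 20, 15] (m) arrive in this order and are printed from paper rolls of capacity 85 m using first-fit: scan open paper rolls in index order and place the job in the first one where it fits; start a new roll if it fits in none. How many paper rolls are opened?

4

  30 → roll 1 (new)  [load 30/85]
  70 → roll 2 (new)  [load 70/85]
  10 → roll 1  [load 40/85]
  15 → roll 1  [load 55/85]
  15 → roll 1  [load 70/85]
  15 → roll 1  [load 85/85]
  30 → roll 3 (new)  [load 30/85]
  25 → roll 3  [load 55/85]
  25 → roll 3  [load 80/85]
  30 → roll 4 (new)  [load 30/85]
  30 → roll 4  [load 60/85]
  20 → roll 4  [load 80/85]
  15 → roll 2  [load 85/85]
4 paper rolls opened.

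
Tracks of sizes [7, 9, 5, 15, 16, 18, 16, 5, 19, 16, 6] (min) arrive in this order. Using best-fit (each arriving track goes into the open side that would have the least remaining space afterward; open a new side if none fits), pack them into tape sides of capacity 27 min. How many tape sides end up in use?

  7 → side 1 (new)  [load 7/27]
  9 → side 1  [load 16/27]
  5 → side 1  [load 21/27]
  15 → side 2 (new)  [load 15/27]
  16 → side 3 (new)  [load 16/27]
  18 → side 4 (new)  [load 18/27]
  16 → side 5 (new)  [load 16/27]
  5 → side 1  [load 26/27]
  19 → side 6 (new)  [load 19/27]
  16 → side 7 (new)  [load 16/27]
  6 → side 6  [load 25/27]
7 tape sides opened.

7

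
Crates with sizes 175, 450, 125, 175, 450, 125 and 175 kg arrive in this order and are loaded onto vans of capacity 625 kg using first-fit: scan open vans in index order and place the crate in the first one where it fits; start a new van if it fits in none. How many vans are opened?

  175 → van 1 (new)  [load 175/625]
  450 → van 1  [load 625/625]
  125 → van 2 (new)  [load 125/625]
  175 → van 2  [load 300/625]
  450 → van 3 (new)  [load 450/625]
  125 → van 2  [load 425/625]
  175 → van 2  [load 600/625]
3 vans opened.

3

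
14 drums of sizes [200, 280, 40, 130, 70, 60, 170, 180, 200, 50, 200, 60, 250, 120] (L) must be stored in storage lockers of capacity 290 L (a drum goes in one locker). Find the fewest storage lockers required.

Total = 280 + 250 + 200 + 200 + 200 + 180 + 170 + 130 + 120 + 70 + 60 + 60 + 50 + 40 = 2010 L.
Lower bound: ⌈2010/290⌉ = 7 storage lockers.
A packing using 8 storage lockers:
  locker 1: 280 = 280
  locker 2: 250 + 40 = 290
  locker 3: 200 + 70 = 270
  locker 4: 200 + 60 = 260
  locker 5: 200 + 60 = 260
  locker 6: 180 + 50 = 230
  locker 7: 170 + 120 = 290
  locker 8: 130 = 130
No arrangement into 7 storage lockers stays within capacity, so 8 is optimal.

8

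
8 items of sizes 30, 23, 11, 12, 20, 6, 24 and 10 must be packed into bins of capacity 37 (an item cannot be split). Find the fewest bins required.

Total = 30 + 24 + 23 + 20 + 12 + 11 + 10 + 6 = 136.
Lower bound: ⌈136/37⌉ = 4 bins.
A packing using 4 bins:
  bin 1: 30 + 6 = 36
  bin 2: 24 + 12 = 36
  bin 3: 23 + 11 = 34
  bin 4: 20 + 10 = 30
This matches the lower bound, so 4 is optimal.

4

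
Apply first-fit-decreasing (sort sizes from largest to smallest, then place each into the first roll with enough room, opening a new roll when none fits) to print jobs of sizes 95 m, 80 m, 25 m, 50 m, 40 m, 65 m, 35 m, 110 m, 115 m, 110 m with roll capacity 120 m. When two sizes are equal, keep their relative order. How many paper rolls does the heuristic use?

Sorted descending: 115, 110, 110, 95, 80, 65, 50, 40, 35, 25.
  115 → roll 1 (new)  [load 115/120]
  110 → roll 2 (new)  [load 110/120]
  110 → roll 3 (new)  [load 110/120]
  95 → roll 4 (new)  [load 95/120]
  80 → roll 5 (new)  [load 80/120]
  65 → roll 6 (new)  [load 65/120]
  50 → roll 6  [load 115/120]
  40 → roll 5  [load 120/120]
  35 → roll 7 (new)  [load 35/120]
  25 → roll 4  [load 120/120]
7 paper rolls opened.

7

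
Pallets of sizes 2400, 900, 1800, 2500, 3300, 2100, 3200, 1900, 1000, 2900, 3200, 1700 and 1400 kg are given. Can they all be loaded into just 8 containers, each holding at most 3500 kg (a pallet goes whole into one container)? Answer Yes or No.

Total = 28300 kg; ⌈28300/3500⌉ = 9.
At least 9 containers are required, but only 8 are allowed.

No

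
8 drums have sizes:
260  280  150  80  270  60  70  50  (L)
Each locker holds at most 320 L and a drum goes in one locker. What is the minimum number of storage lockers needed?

4

Total = 280 + 270 + 260 + 150 + 80 + 70 + 60 + 50 = 1220 L.
Lower bound: ⌈1220/320⌉ = 4 storage lockers.
A packing using 4 storage lockers:
  locker 1: 280 = 280
  locker 2: 270 + 50 = 320
  locker 3: 260 + 60 = 320
  locker 4: 150 + 80 + 70 = 300
This matches the lower bound, so 4 is optimal.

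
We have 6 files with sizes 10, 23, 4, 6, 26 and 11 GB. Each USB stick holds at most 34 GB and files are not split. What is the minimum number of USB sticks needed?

3

Total = 26 + 23 + 11 + 10 + 6 + 4 = 80 GB.
Lower bound: ⌈80/34⌉ = 3 USB sticks.
A packing using 3 USB sticks:
  USB stick 1: 26 + 6 = 32
  USB stick 2: 23 + 11 = 34
  USB stick 3: 10 + 4 = 14
This matches the lower bound, so 3 is optimal.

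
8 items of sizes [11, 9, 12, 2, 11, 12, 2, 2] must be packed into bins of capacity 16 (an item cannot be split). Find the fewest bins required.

Total = 12 + 12 + 11 + 11 + 9 + 2 + 2 + 2 = 61.
Lower bound: ⌈61/16⌉ = 4 bins.
Also, 5 items each exceed 8, and no two of those can share a bin, so at least 5 bins are needed.
A packing using 5 bins:
  bin 1: 12 + 2 + 2 = 16
  bin 2: 12 + 2 = 14
  bin 3: 11 = 11
  bin 4: 11 = 11
  bin 5: 9 = 9
This matches the lower bound, so 5 is optimal.

5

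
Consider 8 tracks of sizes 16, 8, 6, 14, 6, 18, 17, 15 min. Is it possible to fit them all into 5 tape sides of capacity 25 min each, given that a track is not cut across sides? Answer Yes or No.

Yes

A valid assignment using 5 tape sides:
  side 1: 18 + 6 = 24
  side 2: 17 + 8 = 25
  side 3: 16 + 6 = 22
  side 4: 15 = 15
  side 5: 14 = 14
Every load is within 25 min, so 5 tape sides suffice.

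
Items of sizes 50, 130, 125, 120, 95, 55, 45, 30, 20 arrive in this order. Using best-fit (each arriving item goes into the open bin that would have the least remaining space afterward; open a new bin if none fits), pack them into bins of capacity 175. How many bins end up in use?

  50 → bin 1 (new)  [load 50/175]
  130 → bin 2 (new)  [load 130/175]
  125 → bin 1  [load 175/175]
  120 → bin 3 (new)  [load 120/175]
  95 → bin 4 (new)  [load 95/175]
  55 → bin 3  [load 175/175]
  45 → bin 2  [load 175/175]
  30 → bin 4  [load 125/175]
  20 → bin 4  [load 145/175]
4 bins opened.

4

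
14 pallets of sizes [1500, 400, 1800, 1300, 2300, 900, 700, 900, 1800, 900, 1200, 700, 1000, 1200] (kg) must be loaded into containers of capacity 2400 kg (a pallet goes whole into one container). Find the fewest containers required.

Total = 2300 + 1800 + 1800 + 1500 + 1300 + 1200 + 1200 + 1000 + 900 + 900 + 900 + 700 + 700 + 400 = 16600 kg.
Lower bound: ⌈16600/2400⌉ = 7 containers.
A packing using 8 containers:
  container 1: 2300 = 2300
  container 2: 1800 + 400 = 2200
  container 3: 1800 = 1800
  container 4: 1500 + 900 = 2400
  container 5: 1300 + 1000 = 2300
  container 6: 1200 + 1200 = 2400
  container 7: 900 + 900 = 1800
  container 8: 700 + 700 = 1400
No arrangement into 7 containers stays within capacity, so 8 is optimal.

8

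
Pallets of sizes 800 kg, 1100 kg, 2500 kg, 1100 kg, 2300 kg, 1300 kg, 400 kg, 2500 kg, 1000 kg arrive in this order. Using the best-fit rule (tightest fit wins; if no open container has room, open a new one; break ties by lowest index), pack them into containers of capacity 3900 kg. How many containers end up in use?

4

  800 → container 1 (new)  [load 800/3900]
  1100 → container 1  [load 1900/3900]
  2500 → container 2 (new)  [load 2500/3900]
  1100 → container 2  [load 3600/3900]
  2300 → container 3 (new)  [load 2300/3900]
  1300 → container 3  [load 3600/3900]
  400 → container 1  [load 2300/3900]
  2500 → container 4 (new)  [load 2500/3900]
  1000 → container 4  [load 3500/3900]
4 containers opened.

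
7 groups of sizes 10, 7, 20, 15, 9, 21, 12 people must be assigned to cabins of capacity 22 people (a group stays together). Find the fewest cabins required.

5

Total = 21 + 20 + 15 + 12 + 10 + 9 + 7 = 94 people.
Lower bound: ⌈94/22⌉ = 5 cabins.
A packing using 5 cabins:
  cabin 1: 21 = 21
  cabin 2: 20 = 20
  cabin 3: 15 + 7 = 22
  cabin 4: 12 + 10 = 22
  cabin 5: 9 = 9
This matches the lower bound, so 5 is optimal.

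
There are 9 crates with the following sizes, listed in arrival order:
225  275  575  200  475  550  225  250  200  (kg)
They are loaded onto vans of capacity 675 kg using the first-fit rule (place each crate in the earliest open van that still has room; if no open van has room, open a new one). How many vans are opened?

5

  225 → van 1 (new)  [load 225/675]
  275 → van 1  [load 500/675]
  575 → van 2 (new)  [load 575/675]
  200 → van 3 (new)  [load 200/675]
  475 → van 3  [load 675/675]
  550 → van 4 (new)  [load 550/675]
  225 → van 5 (new)  [load 225/675]
  250 → van 5  [load 475/675]
  200 → van 5  [load 675/675]
5 vans opened.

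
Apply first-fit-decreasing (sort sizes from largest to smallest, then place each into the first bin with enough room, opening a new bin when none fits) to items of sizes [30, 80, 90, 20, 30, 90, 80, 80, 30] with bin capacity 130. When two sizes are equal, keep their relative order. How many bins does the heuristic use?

Sorted descending: 90, 90, 80, 80, 80, 30, 30, 30, 20.
  90 → bin 1 (new)  [load 90/130]
  90 → bin 2 (new)  [load 90/130]
  80 → bin 3 (new)  [load 80/130]
  80 → bin 4 (new)  [load 80/130]
  80 → bin 5 (new)  [load 80/130]
  30 → bin 1  [load 120/130]
  30 → bin 2  [load 120/130]
  30 → bin 3  [load 110/130]
  20 → bin 3  [load 130/130]
5 bins opened.

5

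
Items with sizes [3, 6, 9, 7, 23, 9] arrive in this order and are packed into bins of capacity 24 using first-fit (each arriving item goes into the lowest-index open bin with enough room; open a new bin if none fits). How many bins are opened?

  3 → bin 1 (new)  [load 3/24]
  6 → bin 1  [load 9/24]
  9 → bin 1  [load 18/24]
  7 → bin 2 (new)  [load 7/24]
  23 → bin 3 (new)  [load 23/24]
  9 → bin 2  [load 16/24]
3 bins opened.

3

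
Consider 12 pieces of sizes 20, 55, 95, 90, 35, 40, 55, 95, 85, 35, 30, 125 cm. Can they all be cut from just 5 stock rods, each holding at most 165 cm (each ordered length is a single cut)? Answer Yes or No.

Yes

A valid assignment using 5 stock rods:
  stock rod 1: 125 + 40 = 165
  stock rod 2: 95 + 55 = 150
  stock rod 3: 95 + 55 = 150
  stock rod 4: 90 + 35 + 35 = 160
  stock rod 5: 85 + 30 + 20 = 135
Every load is within 165 cm, so 5 stock rods suffice.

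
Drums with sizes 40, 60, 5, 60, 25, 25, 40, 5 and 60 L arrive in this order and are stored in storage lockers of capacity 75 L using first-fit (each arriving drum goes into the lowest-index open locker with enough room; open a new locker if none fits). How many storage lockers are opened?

5

  40 → locker 1 (new)  [load 40/75]
  60 → locker 2 (new)  [load 60/75]
  5 → locker 1  [load 45/75]
  60 → locker 3 (new)  [load 60/75]
  25 → locker 1  [load 70/75]
  25 → locker 4 (new)  [load 25/75]
  40 → locker 4  [load 65/75]
  5 → locker 1  [load 75/75]
  60 → locker 5 (new)  [load 60/75]
5 storage lockers opened.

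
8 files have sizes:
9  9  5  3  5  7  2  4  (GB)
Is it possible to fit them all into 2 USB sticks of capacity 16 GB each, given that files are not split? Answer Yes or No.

Total = 44 GB; ⌈44/16⌉ = 3.
At least 3 USB sticks are required, but only 2 are allowed.

No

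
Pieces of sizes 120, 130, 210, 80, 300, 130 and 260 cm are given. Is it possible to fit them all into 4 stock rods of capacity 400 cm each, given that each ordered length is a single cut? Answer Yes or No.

Yes

A valid assignment using 4 stock rods:
  stock rod 1: 300 + 80 = 380
  stock rod 2: 260 + 130 = 390
  stock rod 3: 210 + 130 = 340
  stock rod 4: 120 = 120
Every load is within 400 cm, so 4 stock rods suffice.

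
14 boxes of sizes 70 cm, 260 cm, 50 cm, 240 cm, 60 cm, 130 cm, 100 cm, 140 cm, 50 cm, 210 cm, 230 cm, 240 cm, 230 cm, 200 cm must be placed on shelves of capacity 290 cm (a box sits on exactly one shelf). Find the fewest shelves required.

Total = 260 + 240 + 240 + 230 + 230 + 210 + 200 + 140 + 130 + 100 + 70 + 60 + 50 + 50 = 2210 cm.
Lower bound: ⌈2210/290⌉ = 8 shelves.
A packing using 9 shelves:
  shelf 1: 260 = 260
  shelf 2: 240 + 50 = 290
  shelf 3: 240 + 50 = 290
  shelf 4: 230 + 60 = 290
  shelf 5: 230 = 230
  shelf 6: 210 + 70 = 280
  shelf 7: 200 = 200
  shelf 8: 140 + 130 = 270
  shelf 9: 100 = 100
No arrangement into 8 shelves stays within capacity, so 9 is optimal.

9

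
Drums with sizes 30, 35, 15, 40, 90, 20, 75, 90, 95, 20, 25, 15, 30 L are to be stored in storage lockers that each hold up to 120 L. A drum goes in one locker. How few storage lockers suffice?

5

Total = 95 + 90 + 90 + 75 + 40 + 35 + 30 + 30 + 25 + 20 + 20 + 15 + 15 = 580 L.
Lower bound: ⌈580/120⌉ = 5 storage lockers.
A packing using 5 storage lockers:
  locker 1: 95 + 25 = 120
  locker 2: 90 + 30 = 120
  locker 3: 90 + 30 = 120
  locker 4: 75 + 40 = 115
  locker 5: 35 + 20 + 20 + 15 + 15 = 105
This matches the lower bound, so 5 is optimal.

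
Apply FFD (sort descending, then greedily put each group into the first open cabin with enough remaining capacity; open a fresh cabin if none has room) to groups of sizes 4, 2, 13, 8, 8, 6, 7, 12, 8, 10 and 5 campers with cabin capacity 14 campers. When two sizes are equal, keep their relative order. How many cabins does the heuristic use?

Sorted descending: 13, 12, 10, 8, 8, 8, 7, 6, 5, 4, 2.
  13 → cabin 1 (new)  [load 13/14]
  12 → cabin 2 (new)  [load 12/14]
  10 → cabin 3 (new)  [load 10/14]
  8 → cabin 4 (new)  [load 8/14]
  8 → cabin 5 (new)  [load 8/14]
  8 → cabin 6 (new)  [load 8/14]
  7 → cabin 7 (new)  [load 7/14]
  6 → cabin 4  [load 14/14]
  5 → cabin 5  [load 13/14]
  4 → cabin 3  [load 14/14]
  2 → cabin 2  [load 14/14]
7 cabins opened.

7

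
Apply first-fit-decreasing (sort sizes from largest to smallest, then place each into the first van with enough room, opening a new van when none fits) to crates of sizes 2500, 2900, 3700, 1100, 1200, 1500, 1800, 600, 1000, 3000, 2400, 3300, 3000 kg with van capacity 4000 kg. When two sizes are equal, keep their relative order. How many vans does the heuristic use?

Sorted descending: 3700, 3300, 3000, 3000, 2900, 2500, 2400, 1800, 1500, 1200, 1100, 1000, 600.
  3700 → van 1 (new)  [load 3700/4000]
  3300 → van 2 (new)  [load 3300/4000]
  3000 → van 3 (new)  [load 3000/4000]
  3000 → van 4 (new)  [load 3000/4000]
  2900 → van 5 (new)  [load 2900/4000]
  2500 → van 6 (new)  [load 2500/4000]
  2400 → van 7 (new)  [load 2400/4000]
  1800 → van 8 (new)  [load 1800/4000]
  1500 → van 6  [load 4000/4000]
  1200 → van 7  [load 3600/4000]
  1100 → van 5  [load 4000/4000]
  1000 → van 3  [load 4000/4000]
  600 → van 2  [load 3900/4000]
8 vans opened.

8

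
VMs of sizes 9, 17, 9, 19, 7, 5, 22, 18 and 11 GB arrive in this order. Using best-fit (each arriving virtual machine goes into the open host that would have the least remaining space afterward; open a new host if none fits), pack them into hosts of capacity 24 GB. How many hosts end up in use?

  9 → host 1 (new)  [load 9/24]
  17 → host 2 (new)  [load 17/24]
  9 → host 1  [load 18/24]
  19 → host 3 (new)  [load 19/24]
  7 → host 2  [load 24/24]
  5 → host 3  [load 24/24]
  22 → host 4 (new)  [load 22/24]
  18 → host 5 (new)  [load 18/24]
  11 → host 6 (new)  [load 11/24]
6 hosts opened.

6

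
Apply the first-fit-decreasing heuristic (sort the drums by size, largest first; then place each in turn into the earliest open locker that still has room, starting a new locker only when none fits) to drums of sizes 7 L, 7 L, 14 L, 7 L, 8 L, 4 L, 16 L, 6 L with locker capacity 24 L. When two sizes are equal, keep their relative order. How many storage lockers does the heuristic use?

3

Sorted descending: 16, 14, 8, 7, 7, 7, 6, 4.
  16 → locker 1 (new)  [load 16/24]
  14 → locker 2 (new)  [load 14/24]
  8 → locker 1  [load 24/24]
  7 → locker 2  [load 21/24]
  7 → locker 3 (new)  [load 7/24]
  7 → locker 3  [load 14/24]
  6 → locker 3  [load 20/24]
  4 → locker 3  [load 24/24]
3 storage lockers opened.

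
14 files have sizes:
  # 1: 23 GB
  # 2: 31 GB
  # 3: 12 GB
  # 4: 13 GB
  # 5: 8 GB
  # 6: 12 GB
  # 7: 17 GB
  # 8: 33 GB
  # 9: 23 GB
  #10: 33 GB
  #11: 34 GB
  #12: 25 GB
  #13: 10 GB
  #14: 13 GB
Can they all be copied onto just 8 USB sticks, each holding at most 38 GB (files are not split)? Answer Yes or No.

No

Total = 287 GB; ⌈287/38⌉ = 8.
The bound of 8 does not rule out 8, but exhaustive search shows no assignment into 8 USB sticks of capacity 38 GB exists — the minimum is 9.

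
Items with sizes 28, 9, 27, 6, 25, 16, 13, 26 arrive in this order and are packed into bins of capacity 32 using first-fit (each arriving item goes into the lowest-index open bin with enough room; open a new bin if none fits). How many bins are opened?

  28 → bin 1 (new)  [load 28/32]
  9 → bin 2 (new)  [load 9/32]
  27 → bin 3 (new)  [load 27/32]
  6 → bin 2  [load 15/32]
  25 → bin 4 (new)  [load 25/32]
  16 → bin 2  [load 31/32]
  13 → bin 5 (new)  [load 13/32]
  26 → bin 6 (new)  [load 26/32]
6 bins opened.

6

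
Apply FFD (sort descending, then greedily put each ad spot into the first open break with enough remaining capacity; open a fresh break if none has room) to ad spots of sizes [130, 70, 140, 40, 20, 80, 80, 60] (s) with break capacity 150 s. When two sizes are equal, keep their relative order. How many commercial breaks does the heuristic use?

5

Sorted descending: 140, 130, 80, 80, 70, 60, 40, 20.
  140 → break 1 (new)  [load 140/150]
  130 → break 2 (new)  [load 130/150]
  80 → break 3 (new)  [load 80/150]
  80 → break 4 (new)  [load 80/150]
  70 → break 3  [load 150/150]
  60 → break 4  [load 140/150]
  40 → break 5 (new)  [load 40/150]
  20 → break 2  [load 150/150]
5 commercial breaks opened.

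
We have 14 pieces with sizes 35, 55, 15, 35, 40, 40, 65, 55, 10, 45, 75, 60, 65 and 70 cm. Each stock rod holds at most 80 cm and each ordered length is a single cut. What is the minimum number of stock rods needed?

10

Total = 75 + 70 + 65 + 65 + 60 + 55 + 55 + 45 + 40 + 40 + 35 + 35 + 15 + 10 = 665 cm.
Lower bound: ⌈665/80⌉ = 9 stock rods.
A packing using 10 stock rods:
  stock rod 1: 75 = 75
  stock rod 2: 70 + 10 = 80
  stock rod 3: 65 + 15 = 80
  stock rod 4: 65 = 65
  stock rod 5: 60 = 60
  stock rod 6: 55 = 55
  stock rod 7: 55 = 55
  stock rod 8: 45 + 35 = 80
  stock rod 9: 40 + 40 = 80
  stock rod 10: 35 = 35
No arrangement into 9 stock rods stays within capacity, so 10 is optimal.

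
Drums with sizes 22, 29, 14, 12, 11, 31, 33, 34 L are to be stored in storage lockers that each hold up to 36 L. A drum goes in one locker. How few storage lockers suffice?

6

Total = 34 + 33 + 31 + 29 + 22 + 14 + 12 + 11 = 186 L.
Lower bound: ⌈186/36⌉ = 6 storage lockers.
A packing using 6 storage lockers:
  locker 1: 34 = 34
  locker 2: 33 = 33
  locker 3: 31 = 31
  locker 4: 29 = 29
  locker 5: 22 + 14 = 36
  locker 6: 12 + 11 = 23
This matches the lower bound, so 6 is optimal.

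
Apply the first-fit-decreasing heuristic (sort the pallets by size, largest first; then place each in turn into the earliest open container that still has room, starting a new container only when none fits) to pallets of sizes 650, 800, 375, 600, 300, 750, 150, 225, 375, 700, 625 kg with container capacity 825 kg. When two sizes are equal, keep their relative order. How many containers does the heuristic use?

8

Sorted descending: 800, 750, 700, 650, 625, 600, 375, 375, 300, 225, 150.
  800 → container 1 (new)  [load 800/825]
  750 → container 2 (new)  [load 750/825]
  700 → container 3 (new)  [load 700/825]
  650 → container 4 (new)  [load 650/825]
  625 → container 5 (new)  [load 625/825]
  600 → container 6 (new)  [load 600/825]
  375 → container 7 (new)  [load 375/825]
  375 → container 7  [load 750/825]
  300 → container 8 (new)  [load 300/825]
  225 → container 6  [load 825/825]
  150 → container 4  [load 800/825]
8 containers opened.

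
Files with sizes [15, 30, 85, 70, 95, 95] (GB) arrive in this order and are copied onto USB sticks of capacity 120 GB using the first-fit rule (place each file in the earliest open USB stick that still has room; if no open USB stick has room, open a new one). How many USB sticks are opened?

  15 → USB stick 1 (new)  [load 15/120]
  30 → USB stick 1  [load 45/120]
  85 → USB stick 2 (new)  [load 85/120]
  70 → USB stick 1  [load 115/120]
  95 → USB stick 3 (new)  [load 95/120]
  95 → USB stick 4 (new)  [load 95/120]
4 USB sticks opened.

4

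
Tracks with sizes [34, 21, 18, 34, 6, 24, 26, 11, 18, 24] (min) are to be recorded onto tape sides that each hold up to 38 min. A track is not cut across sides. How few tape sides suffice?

Total = 34 + 34 + 26 + 24 + 24 + 21 + 18 + 18 + 11 + 6 = 216 min.
Lower bound: ⌈216/38⌉ = 6 tape sides.
A packing using 7 tape sides:
  side 1: 34 = 34
  side 2: 34 = 34
  side 3: 26 + 11 = 37
  side 4: 24 + 6 = 30
  side 5: 24 = 24
  side 6: 21 = 21
  side 7: 18 + 18 = 36
No arrangement into 6 tape sides stays within capacity, so 7 is optimal.

7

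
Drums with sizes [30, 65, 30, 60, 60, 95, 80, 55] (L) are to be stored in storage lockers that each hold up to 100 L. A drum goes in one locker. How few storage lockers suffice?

Total = 95 + 80 + 65 + 60 + 60 + 55 + 30 + 30 = 475 L.
Lower bound: ⌈475/100⌉ = 5 storage lockers.
Also, 6 drums each exceed 50 L, and no two of those can share a locker, so at least 6 storage lockers are needed.
A packing using 6 storage lockers:
  locker 1: 95 = 95
  locker 2: 80 = 80
  locker 3: 65 + 30 = 95
  locker 4: 60 + 30 = 90
  locker 5: 60 = 60
  locker 6: 55 = 55
This matches the lower bound, so 6 is optimal.

6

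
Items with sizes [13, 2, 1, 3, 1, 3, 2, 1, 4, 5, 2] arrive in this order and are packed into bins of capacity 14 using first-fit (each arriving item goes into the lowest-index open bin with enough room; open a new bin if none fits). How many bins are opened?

  13 → bin 1 (new)  [load 13/14]
  2 → bin 2 (new)  [load 2/14]
  1 → bin 1  [load 14/14]
  3 → bin 2  [load 5/14]
  1 → bin 2  [load 6/14]
  3 → bin 2  [load 9/14]
  2 → bin 2  [load 11/14]
  1 → bin 2  [load 12/14]
  4 → bin 3 (new)  [load 4/14]
  5 → bin 3  [load 9/14]
  2 → bin 2  [load 14/14]
3 bins opened.

3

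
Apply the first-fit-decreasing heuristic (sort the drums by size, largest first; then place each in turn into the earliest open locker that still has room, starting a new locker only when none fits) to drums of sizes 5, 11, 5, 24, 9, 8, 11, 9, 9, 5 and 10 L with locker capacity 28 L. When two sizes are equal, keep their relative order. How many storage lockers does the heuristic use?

4

Sorted descending: 24, 11, 11, 10, 9, 9, 9, 8, 5, 5, 5.
  24 → locker 1 (new)  [load 24/28]
  11 → locker 2 (new)  [load 11/28]
  11 → locker 2  [load 22/28]
  10 → locker 3 (new)  [load 10/28]
  9 → locker 3  [load 19/28]
  9 → locker 3  [load 28/28]
  9 → locker 4 (new)  [load 9/28]
  8 → locker 4  [load 17/28]
  5 → locker 2  [load 27/28]
  5 → locker 4  [load 22/28]
  5 → locker 4  [load 27/28]
4 storage lockers opened.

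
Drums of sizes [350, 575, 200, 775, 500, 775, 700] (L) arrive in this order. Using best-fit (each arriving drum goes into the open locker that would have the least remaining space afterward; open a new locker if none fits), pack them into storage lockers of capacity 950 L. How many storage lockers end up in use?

5

  350 → locker 1 (new)  [load 350/950]
  575 → locker 1  [load 925/950]
  200 → locker 2 (new)  [load 200/950]
  775 → locker 3 (new)  [load 775/950]
  500 → locker 2  [load 700/950]
  775 → locker 4 (new)  [load 775/950]
  700 → locker 5 (new)  [load 700/950]
5 storage lockers opened.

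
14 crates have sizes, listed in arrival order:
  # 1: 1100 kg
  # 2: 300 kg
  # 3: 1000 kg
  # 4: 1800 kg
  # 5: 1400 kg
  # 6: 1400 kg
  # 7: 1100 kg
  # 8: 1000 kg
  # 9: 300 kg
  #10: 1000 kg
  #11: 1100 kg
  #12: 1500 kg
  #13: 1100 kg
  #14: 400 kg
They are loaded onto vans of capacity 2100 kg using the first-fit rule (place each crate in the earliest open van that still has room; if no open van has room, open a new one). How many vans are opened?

9

  1100 → van 1 (new)  [load 1100/2100]
  300 → van 1  [load 1400/2100]
  1000 → van 2 (new)  [load 1000/2100]
  1800 → van 3 (new)  [load 1800/2100]
  1400 → van 4 (new)  [load 1400/2100]
  1400 → van 5 (new)  [load 1400/2100]
  1100 → van 2  [load 2100/2100]
  1000 → van 6 (new)  [load 1000/2100]
  300 → van 1  [load 1700/2100]
  1000 → van 6  [load 2000/2100]
  1100 → van 7 (new)  [load 1100/2100]
  1500 → van 8 (new)  [load 1500/2100]
  1100 → van 9 (new)  [load 1100/2100]
  400 → van 1  [load 2100/2100]
9 vans opened.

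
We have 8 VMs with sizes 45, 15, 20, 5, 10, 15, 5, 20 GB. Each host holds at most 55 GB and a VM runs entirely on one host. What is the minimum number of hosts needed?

3

Total = 45 + 20 + 20 + 15 + 15 + 10 + 5 + 5 = 135 GB.
Lower bound: ⌈135/55⌉ = 3 hosts.
A packing using 3 hosts:
  host 1: 45 + 10 = 55
  host 2: 20 + 20 + 15 = 55
  host 3: 15 + 5 + 5 = 25
This matches the lower bound, so 3 is optimal.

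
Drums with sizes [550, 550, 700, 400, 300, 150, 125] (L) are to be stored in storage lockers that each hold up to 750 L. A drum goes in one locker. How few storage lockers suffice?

Total = 700 + 550 + 550 + 400 + 300 + 150 + 125 = 2775 L.
Lower bound: ⌈2775/750⌉ = 4 storage lockers.
A packing using 4 storage lockers:
  locker 1: 700 = 700
  locker 2: 550 + 150 = 700
  locker 3: 550 + 125 = 675
  locker 4: 400 + 300 = 700
This matches the lower bound, so 4 is optimal.

4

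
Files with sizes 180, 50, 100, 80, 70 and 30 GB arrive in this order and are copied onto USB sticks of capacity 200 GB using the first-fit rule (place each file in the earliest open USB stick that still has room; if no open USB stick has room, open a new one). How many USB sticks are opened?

3

  180 → USB stick 1 (new)  [load 180/200]
  50 → USB stick 2 (new)  [load 50/200]
  100 → USB stick 2  [load 150/200]
  80 → USB stick 3 (new)  [load 80/200]
  70 → USB stick 3  [load 150/200]
  30 → USB stick 2  [load 180/200]
3 USB sticks opened.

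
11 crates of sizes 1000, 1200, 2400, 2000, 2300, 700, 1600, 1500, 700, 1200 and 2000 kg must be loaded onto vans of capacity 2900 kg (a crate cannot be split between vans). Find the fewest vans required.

Total = 2400 + 2300 + 2000 + 2000 + 1600 + 1500 + 1200 + 1200 + 1000 + 700 + 700 = 16600 kg.
Lower bound: ⌈16600/2900⌉ = 6 vans.
A packing using 7 vans:
  van 1: 2400 = 2400
  van 2: 2300 = 2300
  van 3: 2000 + 700 = 2700
  van 4: 2000 + 700 = 2700
  van 5: 1600 + 1200 = 2800
  van 6: 1500 + 1200 = 2700
  van 7: 1000 = 1000
No arrangement into 6 vans stays within capacity, so 7 is optimal.

7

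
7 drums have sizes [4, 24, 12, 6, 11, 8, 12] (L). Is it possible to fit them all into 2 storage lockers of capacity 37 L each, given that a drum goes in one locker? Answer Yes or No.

No

Total = 77 L; ⌈77/37⌉ = 3.
At least 3 storage lockers are required, but only 2 are allowed.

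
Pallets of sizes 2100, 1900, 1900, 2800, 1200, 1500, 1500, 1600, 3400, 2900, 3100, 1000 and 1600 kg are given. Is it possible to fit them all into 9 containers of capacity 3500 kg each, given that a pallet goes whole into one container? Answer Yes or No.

Yes

A valid assignment using 9 containers:
  container 1: 3400 = 3400
  container 2: 3100 = 3100
  container 3: 2900 = 2900
  container 4: 2800 = 2800
  container 5: 2100 + 1200 = 3300
  container 6: 1900 + 1600 = 3500
  container 7: 1900 + 1600 = 3500
  container 8: 1500 + 1500 = 3000
  container 9: 1000 = 1000
Every load is within 3500 kg, so 9 containers suffice.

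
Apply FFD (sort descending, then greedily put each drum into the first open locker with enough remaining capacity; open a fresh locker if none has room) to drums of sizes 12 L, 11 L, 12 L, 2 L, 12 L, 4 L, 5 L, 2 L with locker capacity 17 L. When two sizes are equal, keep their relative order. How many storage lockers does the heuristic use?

4

Sorted descending: 12, 12, 12, 11, 5, 4, 2, 2.
  12 → locker 1 (new)  [load 12/17]
  12 → locker 2 (new)  [load 12/17]
  12 → locker 3 (new)  [load 12/17]
  11 → locker 4 (new)  [load 11/17]
  5 → locker 1  [load 17/17]
  4 → locker 2  [load 16/17]
  2 → locker 3  [load 14/17]
  2 → locker 3  [load 16/17]
4 storage lockers opened.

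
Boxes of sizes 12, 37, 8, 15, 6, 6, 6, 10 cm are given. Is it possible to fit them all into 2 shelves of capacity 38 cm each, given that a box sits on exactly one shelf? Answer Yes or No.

Total = 100 cm; ⌈100/38⌉ = 3.
At least 3 shelves are required, but only 2 are allowed.

No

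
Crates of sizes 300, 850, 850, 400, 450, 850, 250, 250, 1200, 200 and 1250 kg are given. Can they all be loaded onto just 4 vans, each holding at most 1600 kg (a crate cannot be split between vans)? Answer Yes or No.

No

Total = 6850 kg; ⌈6850/1600⌉ = 5.
At least 5 vans are required, but only 4 are allowed.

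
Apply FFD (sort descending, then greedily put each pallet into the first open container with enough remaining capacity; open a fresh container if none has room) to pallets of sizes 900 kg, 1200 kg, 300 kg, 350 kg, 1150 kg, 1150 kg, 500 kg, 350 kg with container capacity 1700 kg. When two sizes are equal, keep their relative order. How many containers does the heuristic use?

Sorted descending: 1200, 1150, 1150, 900, 500, 350, 350, 300.
  1200 → container 1 (new)  [load 1200/1700]
  1150 → container 2 (new)  [load 1150/1700]
  1150 → container 3 (new)  [load 1150/1700]
  900 → container 4 (new)  [load 900/1700]
  500 → container 1  [load 1700/1700]
  350 → container 2  [load 1500/1700]
  350 → container 3  [load 1500/1700]
  300 → container 4  [load 1200/1700]
4 containers opened.

4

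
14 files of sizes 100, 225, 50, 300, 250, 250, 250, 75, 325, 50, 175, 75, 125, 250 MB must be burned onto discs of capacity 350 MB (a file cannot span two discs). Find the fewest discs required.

Total = 325 + 300 + 250 + 250 + 250 + 250 + 225 + 175 + 125 + 100 + 75 + 75 + 50 + 50 = 2500 MB.
Lower bound: ⌈2500/350⌉ = 8 discs.
A packing using 8 discs:
  disc 1: 325 = 325
  disc 2: 300 + 50 = 350
  disc 3: 250 + 100 = 350
  disc 4: 250 + 75 = 325
  disc 5: 250 + 75 = 325
  disc 6: 250 + 50 = 300
  disc 7: 225 + 125 = 350
  disc 8: 175 = 175
This matches the lower bound, so 8 is optimal.

8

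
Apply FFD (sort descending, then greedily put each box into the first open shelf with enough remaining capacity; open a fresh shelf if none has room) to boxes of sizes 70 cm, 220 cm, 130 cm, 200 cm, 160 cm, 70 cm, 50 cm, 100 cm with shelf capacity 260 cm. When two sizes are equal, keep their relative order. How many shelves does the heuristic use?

5

Sorted descending: 220, 200, 160, 130, 100, 70, 70, 50.
  220 → shelf 1 (new)  [load 220/260]
  200 → shelf 2 (new)  [load 200/260]
  160 → shelf 3 (new)  [load 160/260]
  130 → shelf 4 (new)  [load 130/260]
  100 → shelf 3  [load 260/260]
  70 → shelf 4  [load 200/260]
  70 → shelf 5 (new)  [load 70/260]
  50 → shelf 2  [load 250/260]
5 shelves opened.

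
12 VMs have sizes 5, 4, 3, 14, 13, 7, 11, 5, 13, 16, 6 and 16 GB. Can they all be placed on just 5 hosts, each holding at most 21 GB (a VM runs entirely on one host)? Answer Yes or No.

Total = 113 GB; ⌈113/21⌉ = 6.
At least 6 hosts are required, but only 5 are allowed.

No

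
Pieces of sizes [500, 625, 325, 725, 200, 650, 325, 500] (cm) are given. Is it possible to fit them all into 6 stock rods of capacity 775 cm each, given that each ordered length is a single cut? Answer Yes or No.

Yes

A valid assignment using 6 stock rods:
  stock rod 1: 725 = 725
  stock rod 2: 650 = 650
  stock rod 3: 625 = 625
  stock rod 4: 500 + 200 = 700
  stock rod 5: 500 = 500
  stock rod 6: 325 + 325 = 650
Every load is within 775 cm, so 6 stock rods suffice.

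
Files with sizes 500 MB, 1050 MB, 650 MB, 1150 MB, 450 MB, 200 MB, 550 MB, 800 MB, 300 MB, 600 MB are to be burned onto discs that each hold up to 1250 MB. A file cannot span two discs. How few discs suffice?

Total = 1150 + 1050 + 800 + 650 + 600 + 550 + 500 + 450 + 300 + 200 = 6250 MB.
Lower bound: ⌈6250/1250⌉ = 5 discs.
A packing using 6 discs:
  disc 1: 1150 = 1150
  disc 2: 1050 + 200 = 1250
  disc 3: 800 + 450 = 1250
  disc 4: 650 + 600 = 1250
  disc 5: 550 + 500 = 1050
  disc 6: 300 = 300
No arrangement into 5 discs stays within capacity, so 6 is optimal.

6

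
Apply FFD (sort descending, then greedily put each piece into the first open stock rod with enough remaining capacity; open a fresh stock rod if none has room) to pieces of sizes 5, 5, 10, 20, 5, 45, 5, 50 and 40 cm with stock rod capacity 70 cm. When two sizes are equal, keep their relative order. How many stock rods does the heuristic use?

Sorted descending: 50, 45, 40, 20, 10, 5, 5, 5, 5.
  50 → stock rod 1 (new)  [load 50/70]
  45 → stock rod 2 (new)  [load 45/70]
  40 → stock rod 3 (new)  [load 40/70]
  20 → stock rod 1  [load 70/70]
  10 → stock rod 2  [load 55/70]
  5 → stock rod 2  [load 60/70]
  5 → stock rod 2  [load 65/70]
  5 → stock rod 2  [load 70/70]
  5 → stock rod 3  [load 45/70]
3 stock rods opened.

3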